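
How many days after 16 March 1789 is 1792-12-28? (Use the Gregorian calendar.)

1383

Mar 16, 1789 → Mar 16, 1790: 365 days.
Mar 16, 1790 → Mar 16, 1791: 365 days.
Mar 16, 1791 → Mar 16, 1792: 366 days (Feb 29, 1792 is in that span).
Mar 16, 1792 → Apr 16, 1792: 31 days (March has 31).
Apr 16, 1792 → May 16, 1792: 30 days (April has 30).
May 16, 1792 → Jun 16, 1792: 31 days (May has 31).
Jun 16, 1792 → Jul 16, 1792: 30 days (June has 30).
Jul 16, 1792 → Aug 16, 1792: 31 days (July has 31).
Aug 16, 1792 → Sep 16, 1792: 31 days (August has 31).
Sep 16, 1792 → Oct 16, 1792: 30 days (September has 30).
Oct 16, 1792 → Nov 16, 1792: 31 days (October has 31).
Nov 16, 1792 → Dec 16, 1792: 30 days (November has 30).
Dec 16, 1792 → Dec 28, 1792: 12 days.
Total: 1383 days.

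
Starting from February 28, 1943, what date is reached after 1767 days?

+365 (one year) → Feb 28, 1944 (1402 left).
+366 (one year; includes Feb 29, 1944) → Feb 28, 1945 (1036 left).
+365 (one year) → Feb 28, 1946 (671 left).
+365 (one year) → Feb 28, 1947 (306 left).
Feb has 28 days: +1 → Mar 1, 1947 (305 left).
Mar has 31 days: +31 → Apr 1, 1947 (274 left).
Apr has 30 days: +30 → May 1, 1947 (244 left).
May has 31 days: +31 → Jun 1, 1947 (213 left).
Jun has 30 days: +30 → Jul 1, 1947 (183 left).
Jul has 31 days: +31 → Aug 1, 1947 (152 left).
Aug has 31 days: +31 → Sep 1, 1947 (121 left).
Sep has 30 days: +30 → Oct 1, 1947 (91 left).
Oct has 31 days: +31 → Nov 1, 1947 (60 left).
Nov has 30 days: +30 → Dec 1, 1947 (30 left).
+30 → Dec 31, 1947.

December 31, 1947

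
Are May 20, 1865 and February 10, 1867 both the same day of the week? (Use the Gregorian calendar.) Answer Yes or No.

From May 20, 1865 to Feb 10, 1867 is 631 days.
631 mod 7 = 1, so they are different weekdays.
(May 20, 1865 is a Saturday; Feb 10, 1867 is a Sunday.)

No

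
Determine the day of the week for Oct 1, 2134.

Friday

Doomsday rule: the anchor day for the 2100s is Sunday. For year 34: 34÷12 = 2 r 10, and 10÷4 = 2, so 2+10+2 = 14.
Sunday + 14 ≡ Sunday — that's 2134's doomsday.
In October the doomsday date is Oct 10.
Oct 1 is 9 days before Oct 10; 9 mod 7 = 2, so Sunday − 2 = Friday.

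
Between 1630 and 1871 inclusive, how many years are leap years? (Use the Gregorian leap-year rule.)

Multiples of 4 in [1630,1871]: 60.
Of those, multiples of 100: 2 (not leap unless ÷400).
Multiples of 400: 0.
Leap years = 60 − 2 + 0 = 58.

58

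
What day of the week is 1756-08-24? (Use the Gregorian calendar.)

Doomsday rule: the anchor day for the 1700s is Sunday. For year 56: 56÷12 = 4 r 8, and 8÷4 = 2, so 4+8+2 = 14.
Sunday + 14 ≡ Sunday — that's 1756's doomsday.
In August the doomsday date is Aug 8.
Aug 24 is 16 days after Aug 8; 16 mod 7 = 2, so Sunday + 2 = Tuesday.

Tuesday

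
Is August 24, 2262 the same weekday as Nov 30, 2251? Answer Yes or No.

Yes

From Nov 30, 2251 to Aug 24, 2262 is 3920 days.
3920 mod 7 = 0, so they are the same weekday.
(Nov 30, 2251 is a Sunday; Aug 24, 2262 is a Sunday.)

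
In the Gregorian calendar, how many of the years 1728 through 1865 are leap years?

Multiples of 4 in [1728,1865]: 35.
Of those, multiples of 100: 1 (not leap unless ÷400).
Multiples of 400: 0.
Leap years = 35 − 1 + 0 = 34.

34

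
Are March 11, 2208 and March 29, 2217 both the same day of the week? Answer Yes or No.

From Mar 11, 2208 to Mar 29, 2217 is 3305 days.
3305 mod 7 = 1, so they are different weekdays.
(Mar 11, 2208 is a Friday; Mar 29, 2217 is a Saturday.)

No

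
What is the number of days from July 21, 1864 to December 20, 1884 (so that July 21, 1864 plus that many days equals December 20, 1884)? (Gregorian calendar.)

7457

Jul 21, 1864 → Jul 21, 1865: 365 days.
Jul 21, 1865 → Jul 21, 1866: 365 days.
Jul 21, 1866 → Jul 21, 1867: 365 days.
Jul 21, 1867 → Jul 21, 1868: 366 days (Feb 29, 1868 is in that span).
Jul 21, 1868 → Jul 21, 1869: 365 days.
Jul 21, 1869 → Jul 21, 1870: 365 days.
Jul 21, 1870 → Jul 21, 1871: 365 days.
Jul 21, 1871 → Jul 21, 1872: 366 days (Feb 29, 1872 is in that span).
Jul 21, 1872 → Jul 21, 1873: 365 days.
Jul 21, 1873 → Jul 21, 1874: 365 days.
Jul 21, 1874 → Jul 21, 1875: 365 days.
Jul 21, 1875 → Jul 21, 1876: 366 days (Feb 29, 1876 is in that span).
Jul 21, 1876 → Jul 21, 1877: 365 days.
Jul 21, 1877 → Jul 21, 1878: 365 days.
Jul 21, 1878 → Jul 21, 1879: 365 days.
Jul 21, 1879 → Jul 21, 1880: 366 days (Feb 29, 1880 is in that span).
Jul 21, 1880 → Jul 21, 1881: 365 days.
Jul 21, 1881 → Jul 21, 1882: 365 days.
Jul 21, 1882 → Jul 21, 1883: 365 days.
Jul 21, 1883 → Jul 21, 1884: 366 days (Feb 29, 1884 is in that span).
Jul 21, 1884 → Aug 21, 1884: 31 days (July has 31).
Aug 21, 1884 → Sep 21, 1884: 31 days (August has 31).
Sep 21, 1884 → Oct 21, 1884: 30 days (September has 30).
Oct 21, 1884 → Nov 21, 1884: 31 days (October has 31).
Nov 21, 1884 → Dec 20, 1884: 29 days.
Total: 7457 days.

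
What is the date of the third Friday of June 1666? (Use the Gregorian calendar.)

June 18, 1666

June 1, 1666 is a Tuesday.
The first Friday is therefore June 4 (3 days later).
The third Friday is 4 + 2×7 = June 18.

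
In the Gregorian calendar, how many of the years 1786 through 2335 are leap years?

Multiples of 4 in [1786,2335]: 137.
Of those, multiples of 100: 6 (not leap unless ÷400).
Multiples of 400: 1.
Leap years = 137 − 6 + 1 = 132.

132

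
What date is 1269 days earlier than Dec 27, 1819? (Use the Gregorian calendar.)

July 6, 1816

−365 (one year) → Dec 27, 1818 (904 left).
−365 (one year) → Dec 27, 1817 (539 left).
−365 (one year) → Dec 27, 1816 (174 left).
−27 → Nov 30, 1816 (end of Nov, 30 days; 147 left).
−30 → Oct 31, 1816 (end of Oct, 31 days; 117 left).
−31 → Sep 30, 1816 (end of Sep, 30 days; 86 left).
−30 → Aug 31, 1816 (end of Aug, 31 days; 56 left).
−31 → Jul 31, 1816 (end of Jul, 31 days; 25 left).
−25 → Jul 6, 1816.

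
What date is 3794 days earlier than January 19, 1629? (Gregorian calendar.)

−366 (one year; includes Feb 29, 1628) → Jan 19, 1628 (3428 left).
−365 (one year) → Jan 19, 1627 (3063 left).
−365 (one year) → Jan 19, 1626 (2698 left).
−365 (one year) → Jan 19, 1625 (2333 left).
−366 (one year; includes Feb 29, 1624) → Jan 19, 1624 (1967 left).
−365 (one year) → Jan 19, 1623 (1602 left).
−365 (one year) → Jan 19, 1622 (1237 left).
−365 (one year) → Jan 19, 1621 (872 left).
−366 (one year; includes Feb 29, 1620) → Jan 19, 1620 (506 left).
−365 (one year) → Jan 19, 1619 (141 left).
−19 → Dec 31, 1618 (end of Dec, 31 days; 122 left).
−31 → Nov 30, 1618 (end of Nov, 30 days; 91 left).
−30 → Oct 31, 1618 (end of Oct, 31 days; 61 left).
−31 → Sep 30, 1618 (end of Sep, 30 days; 30 left).
−30 → Aug 31, 1618 (end of Aug, 31 days; 0 left).

August 31, 1618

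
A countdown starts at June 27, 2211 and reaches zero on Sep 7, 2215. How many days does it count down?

Jun 27, 2211 → Jun 27, 2212: 366 days (Feb 29, 2212 is in that span).
Jun 27, 2212 → Jun 27, 2213: 365 days.
Jun 27, 2213 → Jun 27, 2214: 365 days.
Jun 27, 2214 → Jun 27, 2215: 365 days.
Jun 27, 2215 → Jul 27, 2215: 30 days (June has 30).
Jul 27, 2215 → Aug 27, 2215: 31 days (July has 31).
Aug 27, 2215 → Sep 7, 2215: 11 days.
Total: 1533 days.

1533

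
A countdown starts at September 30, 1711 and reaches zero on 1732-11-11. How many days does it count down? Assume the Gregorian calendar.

Sep 30, 1711 → Sep 30, 1712: 366 days (Feb 29, 1712 is in that span).
Sep 30, 1712 → Sep 30, 1713: 365 days.
Sep 30, 1713 → Sep 30, 1714: 365 days.
Sep 30, 1714 → Sep 30, 1715: 365 days.
Sep 30, 1715 → Sep 30, 1716: 366 days (Feb 29, 1716 is in that span).
Sep 30, 1716 → Sep 30, 1717: 365 days.
Sep 30, 1717 → Sep 30, 1718: 365 days.
Sep 30, 1718 → Sep 30, 1719: 365 days.
Sep 30, 1719 → Sep 30, 1720: 366 days (Feb 29, 1720 is in that span).
Sep 30, 1720 → Sep 30, 1721: 365 days.
Sep 30, 1721 → Sep 30, 1722: 365 days.
Sep 30, 1722 → Sep 30, 1723: 365 days.
Sep 30, 1723 → Sep 30, 1724: 366 days (Feb 29, 1724 is in that span).
Sep 30, 1724 → Sep 30, 1725: 365 days.
Sep 30, 1725 → Sep 30, 1726: 365 days.
Sep 30, 1726 → Sep 30, 1727: 365 days.
Sep 30, 1727 → Sep 30, 1728: 366 days (Feb 29, 1728 is in that span).
Sep 30, 1728 → Sep 30, 1729: 365 days.
Sep 30, 1729 → Sep 30, 1730: 365 days.
Sep 30, 1730 → Sep 30, 1731: 365 days.
Sep 30, 1731 → Sep 30, 1732: 366 days (Feb 29, 1732 is in that span).
Sep 30, 1732 → Oct 30, 1732: 30 days (September has 30).
Oct 30, 1732 → Nov 11, 1732: 12 days.
Total: 7713 days.

7713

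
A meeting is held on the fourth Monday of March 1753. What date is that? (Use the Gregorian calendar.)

March 26, 1753

March 1, 1753 is a Thursday.
The first Monday is therefore March 5 (4 days later).
The fourth Monday is 5 + 3×7 = March 26.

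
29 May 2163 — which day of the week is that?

Doomsday rule: the anchor day for the 2100s is Sunday. For year 63: 63÷12 = 5 r 3, and 3÷4 = 0, so 5+3+0 = 8.
Sunday + 8 ≡ Monday — that's 2163's doomsday.
In May the doomsday date is May 9.
May 29 is 20 days after May 9; 20 mod 7 = 6, so Monday + 6 = Sunday.

Sunday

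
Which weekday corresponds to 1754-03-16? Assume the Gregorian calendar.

Doomsday rule: the anchor day for the 1700s is Sunday. For year 54: 54÷12 = 4 r 6, and 6÷4 = 1, so 4+6+1 = 11.
Sunday + 11 ≡ Thursday — that's 1754's doomsday.
In March the doomsday date is Mar 14.
Mar 16 is 2 days after Mar 14; 2 mod 7 = 2, so Thursday + 2 = Saturday.

Saturday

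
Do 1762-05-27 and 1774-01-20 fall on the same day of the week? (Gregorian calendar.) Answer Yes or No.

Yes

From May 27, 1762 to Jan 20, 1774 is 4256 days.
4256 mod 7 = 0, so they are the same weekday.
(May 27, 1762 is a Thursday; Jan 20, 1774 is a Thursday.)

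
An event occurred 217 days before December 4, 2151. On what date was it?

−4 → Nov 30, 2151 (end of Nov, 30 days; 213 left).
−30 → Oct 31, 2151 (end of Oct, 31 days; 183 left).
−31 → Sep 30, 2151 (end of Sep, 30 days; 152 left).
−30 → Aug 31, 2151 (end of Aug, 31 days; 122 left).
−31 → Jul 31, 2151 (end of Jul, 31 days; 91 left).
−31 → Jun 30, 2151 (end of Jun, 30 days; 60 left).
−30 → May 31, 2151 (end of May, 31 days; 30 left).
−30 → May 1, 2151.

May 1, 2151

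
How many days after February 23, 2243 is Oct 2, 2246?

Feb 23, 2243 → Feb 23, 2244: 365 days.
Feb 23, 2244 → Feb 23, 2245: 366 days (Feb 29, 2244 is in that span).
Feb 23, 2245 → Feb 23, 2246: 365 days.
Feb 23, 2246 → Mar 23, 2246: 28 days (February has 28).
Mar 23, 2246 → Apr 23, 2246: 31 days (March has 31).
Apr 23, 2246 → May 23, 2246: 30 days (April has 30).
May 23, 2246 → Jun 23, 2246: 31 days (May has 31).
Jun 23, 2246 → Jul 23, 2246: 30 days (June has 30).
Jul 23, 2246 → Aug 23, 2246: 31 days (July has 31).
Aug 23, 2246 → Sep 23, 2246: 31 days (August has 31).
Sep 23, 2246 → Oct 2, 2246: 9 days.
Total: 1317 days.

1317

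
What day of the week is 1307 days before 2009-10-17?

Monday

First find the weekday of Oct 17, 2009. Doomsday rule: the anchor day for the 2000s is Tuesday. For year 09: 9÷12 = 0 r 9, and 9÷4 = 2, so 0+9+2 = 11.
Tuesday + 11 ≡ Saturday — that's 2009's doomsday.
In October the doomsday date is Oct 10.
Oct 17 is 7 days after Oct 10; 7 mod 7 = 0, so Saturday + 0 = Saturday.
1307 mod 7 = 5, so 1307 days before a Saturday is Saturday − 5 = Monday.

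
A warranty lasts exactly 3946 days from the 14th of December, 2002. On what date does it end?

October 3, 2013

+365 (one year) → Dec 14, 2003 (3581 left).
+366 (one year; includes Feb 29, 2004) → Dec 14, 2004 (3215 left).
+365 (one year) → Dec 14, 2005 (2850 left).
+365 (one year) → Dec 14, 2006 (2485 left).
+365 (one year) → Dec 14, 2007 (2120 left).
+366 (one year; includes Feb 29, 2008) → Dec 14, 2008 (1754 left).
+365 (one year) → Dec 14, 2009 (1389 left).
+365 (one year) → Dec 14, 2010 (1024 left).
+365 (one year) → Dec 14, 2011 (659 left).
+366 (one year; includes Feb 29, 2012) → Dec 14, 2012 (293 left).
Dec has 31 days: +18 → Jan 1, 2013 (275 left).
Jan has 31 days: +31 → Feb 1, 2013 (244 left).
Feb has 28 days: +28 → Mar 1, 2013 (216 left).
Mar has 31 days: +31 → Apr 1, 2013 (185 left).
Apr has 30 days: +30 → May 1, 2013 (155 left).
May has 31 days: +31 → Jun 1, 2013 (124 left).
Jun has 30 days: +30 → Jul 1, 2013 (94 left).
Jul has 31 days: +31 → Aug 1, 2013 (63 left).
Aug has 31 days: +31 → Sep 1, 2013 (32 left).
Sep has 30 days: +30 → Oct 1, 2013 (2 left).
+2 → Oct 3, 2013.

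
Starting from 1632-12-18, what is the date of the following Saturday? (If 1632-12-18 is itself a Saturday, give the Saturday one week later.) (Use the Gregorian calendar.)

Dec 18, 1632 is a Saturday.
From Saturday to the next Saturday is 7 days.
Dec 18, 1632 + 7 = Dec 25, 1632.

December 25, 1632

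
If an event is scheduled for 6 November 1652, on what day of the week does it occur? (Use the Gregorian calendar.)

Wednesday

Doomsday rule: the anchor day for the 1600s is Tuesday. For year 52: 52÷12 = 4 r 4, and 4÷4 = 1, so 4+4+1 = 9.
Tuesday + 9 ≡ Thursday — that's 1652's doomsday.
In November the doomsday date is Nov 7.
Nov 6 is 1 day before Nov 7; 1 mod 7 = 1, so Thursday − 1 = Wednesday.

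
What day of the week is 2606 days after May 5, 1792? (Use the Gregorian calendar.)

Monday

May 5, 1792 is a Saturday.
2606 mod 7 = 2, so 2606 days after a Saturday is Saturday + 2 = Monday.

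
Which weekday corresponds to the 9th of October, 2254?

Monday

Doomsday rule: the anchor day for the 2200s is Friday. For year 54: 54÷12 = 4 r 6, and 6÷4 = 1, so 4+6+1 = 11.
Friday + 11 ≡ Tuesday — that's 2254's doomsday.
In October the doomsday date is Oct 10.
Oct 9 is 1 day before Oct 10; 1 mod 7 = 1, so Tuesday − 1 = Monday.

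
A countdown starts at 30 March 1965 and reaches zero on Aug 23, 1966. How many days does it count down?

511

Mar 30, 1965 → Mar 30, 1966: 365 days.
Mar 30, 1966 → Apr 30, 1966: 31 days (March has 31).
Apr 30, 1966 → May 30, 1966: 30 days (April has 30).
May 30, 1966 → Jun 30, 1966: 31 days (May has 31).
Jun 30, 1966 → Jul 30, 1966: 30 days (June has 30).
Jul 30, 1966 → Aug 23, 1966: 24 days.
Total: 511 days.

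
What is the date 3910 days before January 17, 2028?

May 4, 2017

−365 (one year) → Jan 17, 2027 (3545 left).
−365 (one year) → Jan 17, 2026 (3180 left).
−365 (one year) → Jan 17, 2025 (2815 left).
−366 (one year; includes Feb 29, 2024) → Jan 17, 2024 (2449 left).
−365 (one year) → Jan 17, 2023 (2084 left).
−365 (one year) → Jan 17, 2022 (1719 left).
−365 (one year) → Jan 17, 2021 (1354 left).
−366 (one year; includes Feb 29, 2020) → Jan 17, 2020 (988 left).
−365 (one year) → Jan 17, 2019 (623 left).
−365 (one year) → Jan 17, 2018 (258 left).
−17 → Dec 31, 2017 (end of Dec, 31 days; 241 left).
−31 → Nov 30, 2017 (end of Nov, 30 days; 210 left).
−30 → Oct 31, 2017 (end of Oct, 31 days; 180 left).
−31 → Sep 30, 2017 (end of Sep, 30 days; 149 left).
−30 → Aug 31, 2017 (end of Aug, 31 days; 119 left).
−31 → Jul 31, 2017 (end of Jul, 31 days; 88 left).
−31 → Jun 30, 2017 (end of Jun, 30 days; 57 left).
−30 → May 31, 2017 (end of May, 31 days; 27 left).
−27 → May 4, 2017.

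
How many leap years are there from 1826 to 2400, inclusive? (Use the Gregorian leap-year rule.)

Multiples of 4 in [1826,2400]: 144.
Of those, multiples of 100: 6 (not leap unless ÷400).
Multiples of 400: 2.
Leap years = 144 − 6 + 2 = 140.

140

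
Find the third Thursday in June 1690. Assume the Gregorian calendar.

June 1, 1690 is a Thursday.
The first Thursday is therefore June 1 (same day).
The third Thursday is 1 + 2×7 = June 15.

June 15, 1690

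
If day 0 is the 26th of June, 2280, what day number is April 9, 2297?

Jun 26, 2280 → Jun 26, 2281: 365 days.
Jun 26, 2281 → Jun 26, 2282: 365 days.
Jun 26, 2282 → Jun 26, 2283: 365 days.
Jun 26, 2283 → Jun 26, 2284: 366 days (Feb 29, 2284 is in that span).
Jun 26, 2284 → Jun 26, 2285: 365 days.
Jun 26, 2285 → Jun 26, 2286: 365 days.
Jun 26, 2286 → Jun 26, 2287: 365 days.
Jun 26, 2287 → Jun 26, 2288: 366 days (Feb 29, 2288 is in that span).
Jun 26, 2288 → Jun 26, 2289: 365 days.
Jun 26, 2289 → Jun 26, 2290: 365 days.
Jun 26, 2290 → Jun 26, 2291: 365 days.
Jun 26, 2291 → Jun 26, 2292: 366 days (Feb 29, 2292 is in that span).
Jun 26, 2292 → Jun 26, 2293: 365 days.
Jun 26, 2293 → Jun 26, 2294: 365 days.
Jun 26, 2294 → Jun 26, 2295: 365 days.
Jun 26, 2295 → Jun 26, 2296: 366 days (Feb 29, 2296 is in that span).
Jun 26, 2296 → Jul 26, 2296: 30 days (June has 30).
Jul 26, 2296 → Aug 26, 2296: 31 days (July has 31).
Aug 26, 2296 → Sep 26, 2296: 31 days (August has 31).
Sep 26, 2296 → Oct 26, 2296: 30 days (September has 30).
Oct 26, 2296 → Nov 26, 2296: 31 days (October has 31).
Nov 26, 2296 → Dec 26, 2296: 30 days (November has 30).
Dec 26, 2296 → Jan 26, 2297: 31 days (December has 31).
Jan 26, 2297 → Feb 26, 2297: 31 days (January has 31).
Feb 26, 2297 → Mar 26, 2297: 28 days (February has 28).
Mar 26, 2297 → Apr 9, 2297: 14 days.
Total: 6131 days.

6131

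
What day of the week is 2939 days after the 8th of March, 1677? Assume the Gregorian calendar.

Mar 8, 1677 is a Monday.
2939 mod 7 = 6, so 2939 days after a Monday is Monday + 6 = Sunday.

Sunday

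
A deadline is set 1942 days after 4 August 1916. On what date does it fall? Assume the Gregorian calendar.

November 28, 1921

+365 (one year) → Aug 4, 1917 (1577 left).
+365 (one year) → Aug 4, 1918 (1212 left).
+365 (one year) → Aug 4, 1919 (847 left).
+366 (one year; includes Feb 29, 1920) → Aug 4, 1920 (481 left).
+365 (one year) → Aug 4, 1921 (116 left).
Aug has 31 days: +28 → Sep 1, 1921 (88 left).
Sep has 30 days: +30 → Oct 1, 1921 (58 left).
Oct has 31 days: +31 → Nov 1, 1921 (27 left).
+27 → Nov 28, 1921.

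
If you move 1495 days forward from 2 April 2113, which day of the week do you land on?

Apr 2, 2113 is a Sunday.
1495 mod 7 = 4, so 1495 days after a Sunday is Sunday + 4 = Thursday.

Thursday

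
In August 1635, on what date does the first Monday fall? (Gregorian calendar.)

August 1, 1635 is a Wednesday.
The first Monday is therefore August 6 (5 days later).

August 6, 1635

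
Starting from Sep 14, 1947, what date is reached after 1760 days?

+366 (one year; includes Feb 29, 1948) → Sep 14, 1948 (1394 left).
+365 (one year) → Sep 14, 1949 (1029 left).
+365 (one year) → Sep 14, 1950 (664 left).
+365 (one year) → Sep 14, 1951 (299 left).
Sep has 30 days: +17 → Oct 1, 1951 (282 left).
Oct has 31 days: +31 → Nov 1, 1951 (251 left).
Nov has 30 days: +30 → Dec 1, 1951 (221 left).
Dec has 31 days: +31 → Jan 1, 1952 (190 left).
Jan has 31 days: +31 → Feb 1, 1952 (159 left).
Feb has 29 days: +29 → Mar 1, 1952 (130 left).
Mar has 31 days: +31 → Apr 1, 1952 (99 left).
Apr has 30 days: +30 → May 1, 1952 (69 left).
May has 31 days: +31 → Jun 1, 1952 (38 left).
Jun has 30 days: +30 → Jul 1, 1952 (8 left).
+8 → Jul 9, 1952.

July 9, 1952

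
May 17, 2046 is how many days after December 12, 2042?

1252

Dec 12, 2042 → Dec 12, 2043: 365 days.
Dec 12, 2043 → Dec 12, 2044: 366 days (Feb 29, 2044 is in that span).
Dec 12, 2044 → Dec 12, 2045: 365 days.
Dec 12, 2045 → Jan 12, 2046: 31 days (December has 31).
Jan 12, 2046 → Feb 12, 2046: 31 days (January has 31).
Feb 12, 2046 → Mar 12, 2046: 28 days (February has 28).
Mar 12, 2046 → Apr 12, 2046: 31 days (March has 31).
Apr 12, 2046 → May 12, 2046: 30 days (April has 30).
May 12, 2046 → May 17, 2046: 5 days.
Total: 1252 days.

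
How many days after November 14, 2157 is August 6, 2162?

Nov 14, 2157 → Nov 14, 2158: 365 days.
Nov 14, 2158 → Nov 14, 2159: 365 days.
Nov 14, 2159 → Nov 14, 2160: 366 days (Feb 29, 2160 is in that span).
Nov 14, 2160 → Nov 14, 2161: 365 days.
Nov 14, 2161 → Dec 14, 2161: 30 days (November has 30).
Dec 14, 2161 → Jan 14, 2162: 31 days (December has 31).
Jan 14, 2162 → Feb 14, 2162: 31 days (January has 31).
Feb 14, 2162 → Mar 14, 2162: 28 days (February has 28).
Mar 14, 2162 → Apr 14, 2162: 31 days (March has 31).
Apr 14, 2162 → May 14, 2162: 30 days (April has 30).
May 14, 2162 → Jun 14, 2162: 31 days (May has 31).
Jun 14, 2162 → Jul 14, 2162: 30 days (June has 30).
Jul 14, 2162 → Aug 6, 2162: 23 days.
Total: 1726 days.

1726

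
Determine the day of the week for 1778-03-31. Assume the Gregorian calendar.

Tuesday

Doomsday rule: the anchor day for the 1700s is Sunday. For year 78: 78÷12 = 6 r 6, and 6÷4 = 1, so 6+6+1 = 13.
Sunday + 13 ≡ Saturday — that's 1778's doomsday.
In March the doomsday date is Mar 14.
Mar 31 is 17 days after Mar 14; 17 mod 7 = 3, so Saturday + 3 = Tuesday.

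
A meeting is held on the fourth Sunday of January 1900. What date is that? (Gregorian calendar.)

January 1, 1900 is a Monday.
The first Sunday is therefore January 7 (6 days later).
The fourth Sunday is 7 + 3×7 = January 28.

January 28, 1900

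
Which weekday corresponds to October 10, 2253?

Doomsday rule: the anchor day for the 2200s is Friday. For year 53: 53÷12 = 4 r 5, and 5÷4 = 1, so 4+5+1 = 10.
Friday + 10 ≡ Monday — that's 2253's doomsday.
In October the doomsday date is Oct 10.
Oct 10 is the doomsday itself: Monday.

Monday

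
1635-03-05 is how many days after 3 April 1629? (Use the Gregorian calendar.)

Apr 3, 1629 → Apr 3, 1630: 365 days.
Apr 3, 1630 → Apr 3, 1631: 365 days.
Apr 3, 1631 → Apr 3, 1632: 366 days (Feb 29, 1632 is in that span).
Apr 3, 1632 → Apr 3, 1633: 365 days.
Apr 3, 1633 → Apr 3, 1634: 365 days.
Apr 3, 1634 → May 3, 1634: 30 days (April has 30).
May 3, 1634 → Jun 3, 1634: 31 days (May has 31).
Jun 3, 1634 → Jul 3, 1634: 30 days (June has 30).
Jul 3, 1634 → Aug 3, 1634: 31 days (July has 31).
Aug 3, 1634 → Sep 3, 1634: 31 days (August has 31).
Sep 3, 1634 → Oct 3, 1634: 30 days (September has 30).
Oct 3, 1634 → Nov 3, 1634: 31 days (October has 31).
Nov 3, 1634 → Dec 3, 1634: 30 days (November has 30).
Dec 3, 1634 → Jan 3, 1635: 31 days (December has 31).
Jan 3, 1635 → Feb 3, 1635: 31 days (January has 31).
Feb 3, 1635 → Mar 3, 1635: 28 days (February has 28).
Mar 3, 1635 → Mar 5, 1635: 2 days.
Total: 2162 days.

2162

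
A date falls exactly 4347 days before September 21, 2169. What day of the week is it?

First find the weekday of Sep 21, 2169. Doomsday rule: the anchor day for the 2100s is Sunday. For year 69: 69÷12 = 5 r 9, and 9÷4 = 2, so 5+9+2 = 16.
Sunday + 16 ≡ Tuesday — that's 2169's doomsday.
In September the doomsday date is Sep 5.
Sep 21 is 16 days after Sep 5; 16 mod 7 = 2, so Tuesday + 2 = Thursday.
4347 mod 7 = 0, so 4347 days before a Thursday is Thursday − 0 = Thursday.

Thursday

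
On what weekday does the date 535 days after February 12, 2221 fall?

Thursday

Feb 12, 2221 is a Monday.
535 mod 7 = 3, so 535 days after a Monday is Monday + 3 = Thursday.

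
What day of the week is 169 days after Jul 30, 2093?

First find the weekday of Jul 30, 2093. Doomsday rule: the anchor day for the 2000s is Tuesday. For year 93: 93÷12 = 7 r 9, and 9÷4 = 2, so 7+9+2 = 18.
Tuesday + 18 ≡ Saturday — that's 2093's doomsday.
In July the doomsday date is Jul 11.
Jul 30 is 19 days after Jul 11; 19 mod 7 = 5, so Saturday + 5 = Thursday.
169 mod 7 = 1, so 169 days after a Thursday is Thursday + 1 = Friday.

Friday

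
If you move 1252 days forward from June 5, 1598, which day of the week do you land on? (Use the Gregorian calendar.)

First find the weekday of Jun 5, 1598. Doomsday rule: the anchor day for the 1500s is Wednesday. For year 98: 98÷12 = 8 r 2, and 2÷4 = 0, so 8+2+0 = 10.
Wednesday + 10 ≡ Saturday — that's 1598's doomsday.
In June the doomsday date is Jun 6.
Jun 5 is 1 day before Jun 6; 1 mod 7 = 1, so Saturday − 1 = Friday.
1252 mod 7 = 6, so 1252 days after a Friday is Friday + 6 = Thursday.

Thursday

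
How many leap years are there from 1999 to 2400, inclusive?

98

Multiples of 4 in [1999,2400]: 101.
Of those, multiples of 100: 5 (not leap unless ÷400).
Multiples of 400: 2.
Leap years = 101 − 5 + 2 = 98.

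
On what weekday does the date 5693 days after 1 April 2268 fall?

First find the weekday of Apr 1, 2268. Doomsday rule: the anchor day for the 2200s is Friday. For year 68: 68÷12 = 5 r 8, and 8÷4 = 2, so 5+8+2 = 15.
Friday + 15 ≡ Saturday — that's 2268's doomsday.
In April the doomsday date is Apr 4.
Apr 1 is 3 days before Apr 4; 3 mod 7 = 3, so Saturday − 3 = Wednesday.
5693 mod 7 = 2, so 5693 days after a Wednesday is Wednesday + 2 = Friday.

Friday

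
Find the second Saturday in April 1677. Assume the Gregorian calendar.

April 10, 1677

April 1, 1677 is a Thursday.
The first Saturday is therefore April 3 (2 days later).
The second Saturday is 3 + 1×7 = April 10.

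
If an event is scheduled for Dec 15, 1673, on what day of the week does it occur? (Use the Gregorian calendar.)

Friday

Doomsday rule: the anchor day for the 1600s is Tuesday. For year 73: 73÷12 = 6 r 1, and 1÷4 = 0, so 6+1+0 = 7.
Tuesday + 7 ≡ Tuesday — that's 1673's doomsday.
In December the doomsday date is Dec 12.
Dec 15 is 3 days after Dec 12; 3 mod 7 = 3, so Tuesday + 3 = Friday.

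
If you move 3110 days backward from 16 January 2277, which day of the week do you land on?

Sunday

First find the weekday of Jan 16, 2277. Doomsday rule: the anchor day for the 2200s is Friday. For year 77: 77÷12 = 6 r 5, and 5÷4 = 1, so 6+5+1 = 12.
Friday + 12 ≡ Wednesday — that's 2277's doomsday.
In January the doomsday date is Jan 3 (2277 is not a leap year).
Jan 16 is 13 days after Jan 3; 13 mod 7 = 6, so Wednesday + 6 = Tuesday.
3110 mod 7 = 2, so 3110 days before a Tuesday is Tuesday − 2 = Sunday.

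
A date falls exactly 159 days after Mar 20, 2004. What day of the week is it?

First find the weekday of Mar 20, 2004. Doomsday rule: the anchor day for the 2000s is Tuesday. For year 04: 4÷12 = 0 r 4, and 4÷4 = 1, so 0+4+1 = 5.
Tuesday + 5 ≡ Sunday — that's 2004's doomsday.
In March the doomsday date is Mar 14.
Mar 20 is 6 days after Mar 14; 6 mod 7 = 6, so Sunday + 6 = Saturday.
159 mod 7 = 5, so 159 days after a Saturday is Saturday + 5 = Thursday.

Thursday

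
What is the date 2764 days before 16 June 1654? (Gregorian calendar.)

November 21, 1646

−365 (one year) → Jun 16, 1653 (2399 left).
−365 (one year) → Jun 16, 1652 (2034 left).
−366 (one year; includes Feb 29, 1652) → Jun 16, 1651 (1668 left).
−365 (one year) → Jun 16, 1650 (1303 left).
−365 (one year) → Jun 16, 1649 (938 left).
−365 (one year) → Jun 16, 1648 (573 left).
−366 (one year; includes Feb 29, 1648) → Jun 16, 1647 (207 left).
−16 → May 31, 1647 (end of May, 31 days; 191 left).
−31 → Apr 30, 1647 (end of Apr, 30 days; 160 left).
−30 → Mar 31, 1647 (end of Mar, 31 days; 130 left).
−31 → Feb 28, 1647 (end of Feb, 28 days; 99 left).
−28 → Jan 31, 1647 (end of Jan, 31 days; 71 left).
−31 → Dec 31, 1646 (end of Dec, 31 days; 40 left).
−31 → Nov 30, 1646 (end of Nov, 30 days; 9 left).
−9 → Nov 21, 1646.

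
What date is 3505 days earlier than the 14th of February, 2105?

−366 (one year; includes Feb 29, 2104) → Feb 14, 2104 (3139 left).
−365 (one year) → Feb 14, 2103 (2774 left).
−365 (one year) → Feb 14, 2102 (2409 left).
−365 (one year) → Feb 14, 2101 (2044 left).
−365 (one year) → Feb 14, 2100 (1679 left).
−365 (one year) → Feb 14, 2099 (1314 left).
−365 (one year) → Feb 14, 2098 (949 left).
−365 (one year) → Feb 14, 2097 (584 left).
−366 (one year; includes Feb 29, 2096) → Feb 14, 2096 (218 left).
−14 → Jan 31, 2096 (end of Jan, 31 days; 204 left).
−31 → Dec 31, 2095 (end of Dec, 31 days; 173 left).
−31 → Nov 30, 2095 (end of Nov, 30 days; 142 left).
−30 → Oct 31, 2095 (end of Oct, 31 days; 112 left).
−31 → Sep 30, 2095 (end of Sep, 30 days; 81 left).
−30 → Aug 31, 2095 (end of Aug, 31 days; 51 left).
−31 → Jul 31, 2095 (end of Jul, 31 days; 20 left).
−20 → Jul 11, 2095.

July 11, 2095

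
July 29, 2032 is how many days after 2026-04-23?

2289

Apr 23, 2026 → Apr 23, 2027: 365 days.
Apr 23, 2027 → Apr 23, 2028: 366 days (Feb 29, 2028 is in that span).
Apr 23, 2028 → Apr 23, 2029: 365 days.
Apr 23, 2029 → Apr 23, 2030: 365 days.
Apr 23, 2030 → Apr 23, 2031: 365 days.
Apr 23, 2031 → Apr 23, 2032: 366 days (Feb 29, 2032 is in that span).
Apr 23, 2032 → May 23, 2032: 30 days (April has 30).
May 23, 2032 → Jun 23, 2032: 31 days (May has 31).
Jun 23, 2032 → Jul 23, 2032: 30 days (June has 30).
Jul 23, 2032 → Jul 29, 2032: 6 days.
Total: 2289 days.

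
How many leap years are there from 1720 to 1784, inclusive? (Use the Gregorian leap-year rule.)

Multiples of 4 in [1720,1784]: 17.
Of those, multiples of 100: 0 (not leap unless ÷400).
Multiples of 400: 0.
Leap years = 17 − 0 + 0 = 17.

17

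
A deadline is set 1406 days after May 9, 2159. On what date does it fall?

March 15, 2163

+366 (one year; includes Feb 29, 2160) → May 9, 2160 (1040 left).
+365 (one year) → May 9, 2161 (675 left).
+365 (one year) → May 9, 2162 (310 left).
May has 31 days: +23 → Jun 1, 2162 (287 left).
Jun has 30 days: +30 → Jul 1, 2162 (257 left).
Jul has 31 days: +31 → Aug 1, 2162 (226 left).
Aug has 31 days: +31 → Sep 1, 2162 (195 left).
Sep has 30 days: +30 → Oct 1, 2162 (165 left).
Oct has 31 days: +31 → Nov 1, 2162 (134 left).
Nov has 30 days: +30 → Dec 1, 2162 (104 left).
Dec has 31 days: +31 → Jan 1, 2163 (73 left).
Jan has 31 days: +31 → Feb 1, 2163 (42 left).
Feb has 28 days: +28 → Mar 1, 2163 (14 left).
+14 → Mar 15, 2163.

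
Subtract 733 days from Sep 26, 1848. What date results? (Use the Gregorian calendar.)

September 24, 1846

−366 (one year; includes Feb 29, 1848) → Sep 26, 1847 (367 left).
−26 → Aug 31, 1847 (end of Aug, 31 days; 341 left).
−31 → Jul 31, 1847 (end of Jul, 31 days; 310 left).
−31 → Jun 30, 1847 (end of Jun, 30 days; 279 left).
−30 → May 31, 1847 (end of May, 31 days; 249 left).
−31 → Apr 30, 1847 (end of Apr, 30 days; 218 left).
−30 → Mar 31, 1847 (end of Mar, 31 days; 188 left).
−31 → Feb 28, 1847 (end of Feb, 28 days; 157 left).
−28 → Jan 31, 1847 (end of Jan, 31 days; 129 left).
−31 → Dec 31, 1846 (end of Dec, 31 days; 98 left).
−31 → Nov 30, 1846 (end of Nov, 30 days; 67 left).
−30 → Oct 31, 1846 (end of Oct, 31 days; 37 left).
−31 → Sep 30, 1846 (end of Sep, 30 days; 6 left).
−6 → Sep 24, 1846.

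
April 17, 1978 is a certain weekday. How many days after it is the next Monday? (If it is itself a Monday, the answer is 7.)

7

Apr 17, 1978 is a Monday.
From Monday to the next Monday is 7 days.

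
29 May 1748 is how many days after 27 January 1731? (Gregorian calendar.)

Jan 27, 1731 → Jan 27, 1732: 365 days.
Jan 27, 1732 → Jan 27, 1733: 366 days (Feb 29, 1732 is in that span).
Jan 27, 1733 → Jan 27, 1734: 365 days.
Jan 27, 1734 → Jan 27, 1735: 365 days.
Jan 27, 1735 → Jan 27, 1736: 365 days.
Jan 27, 1736 → Jan 27, 1737: 366 days (Feb 29, 1736 is in that span).
Jan 27, 1737 → Jan 27, 1738: 365 days.
Jan 27, 1738 → Jan 27, 1739: 365 days.
Jan 27, 1739 → Jan 27, 1740: 365 days.
Jan 27, 1740 → Jan 27, 1741: 366 days (Feb 29, 1740 is in that span).
Jan 27, 1741 → Jan 27, 1742: 365 days.
Jan 27, 1742 → Jan 27, 1743: 365 days.
Jan 27, 1743 → Jan 27, 1744: 365 days.
Jan 27, 1744 → Jan 27, 1745: 366 days (Feb 29, 1744 is in that span).
Jan 27, 1745 → Jan 27, 1746: 365 days.
Jan 27, 1746 → Jan 27, 1747: 365 days.
Jan 27, 1747 → Jan 27, 1748: 365 days.
Jan 27, 1748 → Feb 27, 1748: 31 days (January has 31).
Feb 27, 1748 → Mar 27, 1748: 29 days (February has 29).
Mar 27, 1748 → Apr 27, 1748: 31 days (March has 31).
Apr 27, 1748 → May 27, 1748: 30 days (April has 30).
May 27, 1748 → May 29, 1748: 2 days.
Total: 6332 days.

6332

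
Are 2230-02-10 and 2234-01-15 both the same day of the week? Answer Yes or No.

Yes

From Feb 10, 2230 to Jan 15, 2234 is 1435 days.
1435 mod 7 = 0, so they are the same weekday.
(Feb 10, 2230 is a Wednesday; Jan 15, 2234 is a Wednesday.)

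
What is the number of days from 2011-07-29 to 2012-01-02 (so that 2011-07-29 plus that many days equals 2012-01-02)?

Jul 29, 2011 → Aug 29, 2011: 31 days (July has 31).
Aug 29, 2011 → Sep 29, 2011: 31 days (August has 31).
Sep 29, 2011 → Oct 29, 2011: 30 days (September has 30).
Oct 29, 2011 → Nov 29, 2011: 31 days (October has 31).
Nov 29, 2011 → Dec 29, 2011: 30 days (November has 30).
Dec 29, 2011 → Jan 2, 2012: 4 days.
Total: 157 days.

157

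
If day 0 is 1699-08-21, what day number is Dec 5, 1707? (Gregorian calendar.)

3027

Aug 21, 1699 → Aug 21, 1700: 365 days.
Aug 21, 1700 → Aug 21, 1701: 365 days.
Aug 21, 1701 → Aug 21, 1702: 365 days.
Aug 21, 1702 → Aug 21, 1703: 365 days.
Aug 21, 1703 → Aug 21, 1704: 366 days (Feb 29, 1704 is in that span).
Aug 21, 1704 → Aug 21, 1705: 365 days.
Aug 21, 1705 → Aug 21, 1706: 365 days.
Aug 21, 1706 → Aug 21, 1707: 365 days.
Aug 21, 1707 → Sep 21, 1707: 31 days (August has 31).
Sep 21, 1707 → Oct 21, 1707: 30 days (September has 30).
Oct 21, 1707 → Nov 21, 1707: 31 days (October has 31).
Nov 21, 1707 → Dec 5, 1707: 14 days.
Total: 3027 days.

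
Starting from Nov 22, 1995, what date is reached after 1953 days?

March 28, 2001

+366 (one year; includes Feb 29, 1996) → Nov 22, 1996 (1587 left).
+365 (one year) → Nov 22, 1997 (1222 left).
+365 (one year) → Nov 22, 1998 (857 left).
+365 (one year) → Nov 22, 1999 (492 left).
+366 (one year; includes Feb 29, 2000) → Nov 22, 2000 (126 left).
Nov has 30 days: +9 → Dec 1, 2000 (117 left).
Dec has 31 days: +31 → Jan 1, 2001 (86 left).
Jan has 31 days: +31 → Feb 1, 2001 (55 left).
Feb has 28 days: +28 → Mar 1, 2001 (27 left).
+27 → Mar 28, 2001.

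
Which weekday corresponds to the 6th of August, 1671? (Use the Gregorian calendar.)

Doomsday rule: the anchor day for the 1600s is Tuesday. For year 71: 71÷12 = 5 r 11, and 11÷4 = 2, so 5+11+2 = 18.
Tuesday + 18 ≡ Saturday — that's 1671's doomsday.
In August the doomsday date is Aug 8.
Aug 6 is 2 days before Aug 8; 2 mod 7 = 2, so Saturday − 2 = Thursday.

Thursday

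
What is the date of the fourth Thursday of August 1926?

August 26, 1926

August 1, 1926 is a Sunday.
The first Thursday is therefore August 5 (4 days later).
The fourth Thursday is 5 + 3×7 = August 26.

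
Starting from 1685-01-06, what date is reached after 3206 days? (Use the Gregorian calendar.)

+365 (one year) → Jan 6, 1686 (2841 left).
+365 (one year) → Jan 6, 1687 (2476 left).
+365 (one year) → Jan 6, 1688 (2111 left).
+366 (one year; includes Feb 29, 1688) → Jan 6, 1689 (1745 left).
+365 (one year) → Jan 6, 1690 (1380 left).
+365 (one year) → Jan 6, 1691 (1015 left).
+365 (one year) → Jan 6, 1692 (650 left).
+366 (one year; includes Feb 29, 1692) → Jan 6, 1693 (284 left).
Jan has 31 days: +26 → Feb 1, 1693 (258 left).
Feb has 28 days: +28 → Mar 1, 1693 (230 left).
Mar has 31 days: +31 → Apr 1, 1693 (199 left).
Apr has 30 days: +30 → May 1, 1693 (169 left).
May has 31 days: +31 → Jun 1, 1693 (138 left).
Jun has 30 days: +30 → Jul 1, 1693 (108 left).
Jul has 31 days: +31 → Aug 1, 1693 (77 left).
Aug has 31 days: +31 → Sep 1, 1693 (46 left).
Sep has 30 days: +30 → Oct 1, 1693 (16 left).
+16 → Oct 17, 1693.

October 17, 1693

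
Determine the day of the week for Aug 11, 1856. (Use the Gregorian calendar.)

Monday

Doomsday rule: the anchor day for the 1800s is Friday. For year 56: 56÷12 = 4 r 8, and 8÷4 = 2, so 4+8+2 = 14.
Friday + 14 ≡ Friday — that's 1856's doomsday.
In August the doomsday date is Aug 8.
Aug 11 is 3 days after Aug 8; 3 mod 7 = 3, so Friday + 3 = Monday.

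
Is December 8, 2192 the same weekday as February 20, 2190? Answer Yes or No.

Yes

From Feb 20, 2190 to Dec 8, 2192 is 1022 days.
1022 mod 7 = 0, so they are the same weekday.
(Feb 20, 2190 is a Saturday; Dec 8, 2192 is a Saturday.)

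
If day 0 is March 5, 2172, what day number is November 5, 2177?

2071

Mar 5, 2172 → Mar 5, 2173: 365 days.
Mar 5, 2173 → Mar 5, 2174: 365 days.
Mar 5, 2174 → Mar 5, 2175: 365 days.
Mar 5, 2175 → Mar 5, 2176: 366 days (Feb 29, 2176 is in that span).
Mar 5, 2176 → Mar 5, 2177: 365 days.
Mar 5, 2177 → Apr 5, 2177: 31 days (March has 31).
Apr 5, 2177 → May 5, 2177: 30 days (April has 30).
May 5, 2177 → Jun 5, 2177: 31 days (May has 31).
Jun 5, 2177 → Jul 5, 2177: 30 days (June has 30).
Jul 5, 2177 → Aug 5, 2177: 31 days (July has 31).
Aug 5, 2177 → Sep 5, 2177: 31 days (August has 31).
Sep 5, 2177 → Oct 5, 2177: 30 days (September has 30).
Oct 5, 2177 → Nov 5, 2177: 31 days.
Total: 2071 days.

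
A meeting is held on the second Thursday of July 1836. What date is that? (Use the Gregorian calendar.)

July 1, 1836 is a Friday.
The first Thursday is therefore July 7 (6 days later).
The second Thursday is 7 + 1×7 = July 14.

July 14, 1836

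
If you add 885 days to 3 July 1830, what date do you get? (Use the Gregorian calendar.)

December 4, 1832

+365 (one year) → Jul 3, 1831 (520 left).
+366 (one year; includes Feb 29, 1832) → Jul 3, 1832 (154 left).
Jul has 31 days: +29 → Aug 1, 1832 (125 left).
Aug has 31 days: +31 → Sep 1, 1832 (94 left).
Sep has 30 days: +30 → Oct 1, 1832 (64 left).
Oct has 31 days: +31 → Nov 1, 1832 (33 left).
Nov has 30 days: +30 → Dec 1, 1832 (3 left).
+3 → Dec 4, 1832.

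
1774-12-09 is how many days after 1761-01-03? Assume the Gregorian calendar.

Jan 3, 1761 → Jan 3, 1762: 365 days.
Jan 3, 1762 → Jan 3, 1763: 365 days.
Jan 3, 1763 → Jan 3, 1764: 365 days.
Jan 3, 1764 → Jan 3, 1765: 366 days (Feb 29, 1764 is in that span).
Jan 3, 1765 → Jan 3, 1766: 365 days.
Jan 3, 1766 → Jan 3, 1767: 365 days.
Jan 3, 1767 → Jan 3, 1768: 365 days.
Jan 3, 1768 → Jan 3, 1769: 366 days (Feb 29, 1768 is in that span).
Jan 3, 1769 → Jan 3, 1770: 365 days.
Jan 3, 1770 → Jan 3, 1771: 365 days.
Jan 3, 1771 → Jan 3, 1772: 365 days.
Jan 3, 1772 → Jan 3, 1773: 366 days (Feb 29, 1772 is in that span).
Jan 3, 1773 → Jan 3, 1774: 365 days.
Jan 3, 1774 → Feb 3, 1774: 31 days (January has 31).
Feb 3, 1774 → Mar 3, 1774: 28 days (February has 28).
Mar 3, 1774 → Apr 3, 1774: 31 days (March has 31).
Apr 3, 1774 → May 3, 1774: 30 days (April has 30).
May 3, 1774 → Jun 3, 1774: 31 days (May has 31).
Jun 3, 1774 → Jul 3, 1774: 30 days (June has 30).
Jul 3, 1774 → Aug 3, 1774: 31 days (July has 31).
Aug 3, 1774 → Sep 3, 1774: 31 days (August has 31).
Sep 3, 1774 → Oct 3, 1774: 30 days (September has 30).
Oct 3, 1774 → Nov 3, 1774: 31 days (October has 31).
Nov 3, 1774 → Dec 3, 1774: 30 days (November has 30).
Dec 3, 1774 → Dec 9, 1774: 6 days.
Total: 5088 days.

5088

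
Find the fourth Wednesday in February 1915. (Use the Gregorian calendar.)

February 24, 1915

February 1, 1915 is a Monday.
The first Wednesday is therefore February 3 (2 days later).
The fourth Wednesday is 3 + 3×7 = February 24.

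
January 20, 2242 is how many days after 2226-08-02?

5650

Aug 2, 2226 → Aug 2, 2227: 365 days.
Aug 2, 2227 → Aug 2, 2228: 366 days (Feb 29, 2228 is in that span).
Aug 2, 2228 → Aug 2, 2229: 365 days.
Aug 2, 2229 → Aug 2, 2230: 365 days.
Aug 2, 2230 → Aug 2, 2231: 365 days.
Aug 2, 2231 → Aug 2, 2232: 366 days (Feb 29, 2232 is in that span).
Aug 2, 2232 → Aug 2, 2233: 365 days.
Aug 2, 2233 → Aug 2, 2234: 365 days.
Aug 2, 2234 → Aug 2, 2235: 365 days.
Aug 2, 2235 → Aug 2, 2236: 366 days (Feb 29, 2236 is in that span).
Aug 2, 2236 → Aug 2, 2237: 365 days.
Aug 2, 2237 → Aug 2, 2238: 365 days.
Aug 2, 2238 → Aug 2, 2239: 365 days.
Aug 2, 2239 → Aug 2, 2240: 366 days (Feb 29, 2240 is in that span).
Aug 2, 2240 → Aug 2, 2241: 365 days.
Aug 2, 2241 → Sep 2, 2241: 31 days (August has 31).
Sep 2, 2241 → Oct 2, 2241: 30 days (September has 30).
Oct 2, 2241 → Nov 2, 2241: 31 days (October has 31).
Nov 2, 2241 → Dec 2, 2241: 30 days (November has 30).
Dec 2, 2241 → Jan 2, 2242: 31 days (December has 31).
Jan 2, 2242 → Jan 20, 2242: 18 days.
Total: 5650 days.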